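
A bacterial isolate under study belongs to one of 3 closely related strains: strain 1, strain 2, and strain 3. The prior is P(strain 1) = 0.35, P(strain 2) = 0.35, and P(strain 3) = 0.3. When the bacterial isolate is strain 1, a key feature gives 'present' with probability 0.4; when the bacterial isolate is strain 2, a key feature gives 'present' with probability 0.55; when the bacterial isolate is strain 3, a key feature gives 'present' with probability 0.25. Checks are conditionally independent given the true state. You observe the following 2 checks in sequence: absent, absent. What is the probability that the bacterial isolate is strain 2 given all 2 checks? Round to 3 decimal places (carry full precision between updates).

Each posterior becomes the prior for the next update.
After 'absent': normaliser = 0.6·0.3500 + 0.45·0.3500 + 0.75·0.3000; P(strain 1) ≈ 0.3544, P(strain 2) ≈ 0.2658, P(strain 3) ≈ 0.3797
After 'absent': normaliser = 0.6·0.3544 + 0.45·0.2658 + 0.75·0.3797; P(strain 1) ≈ 0.3446, P(strain 2) ≈ 0.1938, P(strain 3) ≈ 0.4615

0.194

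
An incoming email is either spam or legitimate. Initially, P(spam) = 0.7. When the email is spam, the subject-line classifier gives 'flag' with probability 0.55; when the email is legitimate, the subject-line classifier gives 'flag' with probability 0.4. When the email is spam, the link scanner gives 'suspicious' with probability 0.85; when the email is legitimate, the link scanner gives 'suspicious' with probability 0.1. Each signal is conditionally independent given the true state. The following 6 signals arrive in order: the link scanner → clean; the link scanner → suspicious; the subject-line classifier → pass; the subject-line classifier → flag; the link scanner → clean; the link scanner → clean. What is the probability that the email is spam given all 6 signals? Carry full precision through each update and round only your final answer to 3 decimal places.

0.086

After the link scanner='clean': P(spam) = 0.15·0.7000 / (0.15·0.7000 + 0.9·0.3000) ≈ 0.2800
After the link scanner='suspicious': P(spam) = 0.85·0.2800 / (0.85·0.2800 + 0.1·0.7200) ≈ 0.7677
After the subject-line classifier='pass': P(spam) = 0.45·0.7677 / (0.45·0.7677 + 0.6·0.2323) ≈ 0.7126
After the subject-line classifier='flag': P(spam) = 0.55·0.7126 / (0.55·0.7126 + 0.4·0.2874) ≈ 0.7732
After the link scanner='clean': P(spam) = 0.15·0.7732 / (0.15·0.7732 + 0.9·0.2268) ≈ 0.3623
After the link scanner='clean': P(spam) = 0.15·0.3623 / (0.15·0.3623 + 0.9·0.6377) ≈ 0.0865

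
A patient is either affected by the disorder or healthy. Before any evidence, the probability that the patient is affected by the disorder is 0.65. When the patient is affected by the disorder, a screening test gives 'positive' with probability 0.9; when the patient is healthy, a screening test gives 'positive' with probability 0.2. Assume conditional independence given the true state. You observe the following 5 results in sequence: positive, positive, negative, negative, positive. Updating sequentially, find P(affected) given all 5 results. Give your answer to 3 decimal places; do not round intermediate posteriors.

0.726

After 'positive': P(affected) = 0.9·0.6500 / (0.9·0.6500 + 0.2·0.3500) ≈ 0.8931
After 'positive': P(affected) = 0.9·0.8931 / (0.9·0.8931 + 0.2·0.1069) ≈ 0.9741
After 'negative': P(affected) = 0.1·0.9741 / (0.1·0.9741 + 0.8·0.0259) ≈ 0.8246
After 'negative': P(affected) = 0.1·0.8246 / (0.1·0.8246 + 0.8·0.1754) ≈ 0.3701
After 'positive': P(affected) = 0.9·0.3701 / (0.9·0.3701 + 0.2·0.6299) ≈ 0.7256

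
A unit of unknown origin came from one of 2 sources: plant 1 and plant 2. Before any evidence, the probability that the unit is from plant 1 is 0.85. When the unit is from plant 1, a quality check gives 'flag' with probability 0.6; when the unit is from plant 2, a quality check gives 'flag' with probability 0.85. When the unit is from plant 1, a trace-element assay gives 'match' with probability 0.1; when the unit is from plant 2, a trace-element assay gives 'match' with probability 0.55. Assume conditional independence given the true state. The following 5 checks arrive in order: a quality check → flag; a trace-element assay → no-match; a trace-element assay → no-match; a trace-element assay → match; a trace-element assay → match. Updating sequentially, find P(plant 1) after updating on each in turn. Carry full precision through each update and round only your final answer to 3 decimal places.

0.346

Apply Bayes' rule sequentially, carrying P(plant 1) forward.
After a quality check='flag': P(plant 1) = 0.6·0.8500 / (0.6·0.8500 + 0.85·0.1500) ≈ 0.8000
After a trace-element assay='no-match': P(plant 1) = 0.9·0.8000 / (0.9·0.8000 + 0.45·0.2000) ≈ 0.8889
After a trace-element assay='no-match': P(plant 1) = 0.9·0.8889 / (0.9·0.8889 + 0.45·0.1111) ≈ 0.9412
After a trace-element assay='match': P(plant 1) = 0.1·0.9412 / (0.1·0.9412 + 0.55·0.0588) ≈ 0.7442
After a trace-element assay='match': P(plant 1) = 0.1·0.7442 / (0.1·0.7442 + 0.55·0.2558) ≈ 0.3459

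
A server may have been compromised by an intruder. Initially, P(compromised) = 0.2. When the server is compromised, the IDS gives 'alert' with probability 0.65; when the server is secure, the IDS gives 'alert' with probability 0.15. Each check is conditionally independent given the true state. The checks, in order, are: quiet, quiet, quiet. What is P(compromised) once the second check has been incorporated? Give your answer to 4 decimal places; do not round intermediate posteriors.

0.0407

After 'quiet': P(compromised) = 0.35·0.2000 / (0.35·0.2000 + 0.85·0.8000) ≈ 0.0933
After 'quiet': P(compromised) = 0.35·0.0933 / (0.35·0.0933 + 0.85·0.9067) ≈ 0.0407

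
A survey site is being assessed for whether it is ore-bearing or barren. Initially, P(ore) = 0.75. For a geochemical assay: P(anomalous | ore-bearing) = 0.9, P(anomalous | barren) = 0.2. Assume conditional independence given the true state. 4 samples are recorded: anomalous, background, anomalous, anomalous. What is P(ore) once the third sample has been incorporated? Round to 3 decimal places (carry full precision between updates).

After 'anomalous': P(ore) = 0.9·0.7500 / (0.9·0.7500 + 0.2·0.2500) ≈ 0.9310
After 'background': P(ore) = 0.1·0.9310 / (0.1·0.9310 + 0.8·0.0690) ≈ 0.6279
After 'anomalous': P(ore) = 0.9·0.6279 / (0.9·0.6279 + 0.2·0.3721) ≈ 0.8836

0.884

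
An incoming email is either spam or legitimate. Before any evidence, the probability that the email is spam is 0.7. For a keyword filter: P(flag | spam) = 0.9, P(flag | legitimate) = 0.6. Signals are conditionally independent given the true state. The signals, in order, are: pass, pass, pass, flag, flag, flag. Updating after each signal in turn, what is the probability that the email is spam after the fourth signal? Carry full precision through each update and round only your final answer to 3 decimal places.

0.052

After 'pass': P(spam) = 0.1·0.7000 / (0.1·0.7000 + 0.4·0.3000) ≈ 0.3684
After 'pass': P(spam) = 0.1·0.3684 / (0.1·0.3684 + 0.4·0.6316) ≈ 0.1273
After 'pass': P(spam) = 0.1·0.1273 / (0.1·0.1273 + 0.4·0.8727) ≈ 0.0352
After 'flag': P(spam) = 0.9·0.0352 / (0.9·0.0352 + 0.6·0.9648) ≈ 0.0519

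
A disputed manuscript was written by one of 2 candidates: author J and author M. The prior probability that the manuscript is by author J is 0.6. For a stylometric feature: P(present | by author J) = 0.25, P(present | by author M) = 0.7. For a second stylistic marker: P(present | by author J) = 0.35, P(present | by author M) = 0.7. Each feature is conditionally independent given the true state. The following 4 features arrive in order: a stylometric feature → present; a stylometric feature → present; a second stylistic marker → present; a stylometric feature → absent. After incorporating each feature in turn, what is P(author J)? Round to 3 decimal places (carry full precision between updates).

0.193

Each posterior becomes the prior for the next update.
After a stylometric feature='present': P(author J) = 0.25·0.6000 / (0.25·0.6000 + 0.7·0.4000) ≈ 0.3488
After a stylometric feature='present': P(author J) = 0.25·0.3488 / (0.25·0.3488 + 0.7·0.6512) ≈ 0.1606
After a second stylistic marker='present': P(author J) = 0.35·0.1606 / (0.35·0.1606 + 0.7·0.8394) ≈ 0.0873
After a stylometric feature='absent': P(author J) = 0.75·0.0873 / (0.75·0.0873 + 0.3·0.9127) ≈ 0.1930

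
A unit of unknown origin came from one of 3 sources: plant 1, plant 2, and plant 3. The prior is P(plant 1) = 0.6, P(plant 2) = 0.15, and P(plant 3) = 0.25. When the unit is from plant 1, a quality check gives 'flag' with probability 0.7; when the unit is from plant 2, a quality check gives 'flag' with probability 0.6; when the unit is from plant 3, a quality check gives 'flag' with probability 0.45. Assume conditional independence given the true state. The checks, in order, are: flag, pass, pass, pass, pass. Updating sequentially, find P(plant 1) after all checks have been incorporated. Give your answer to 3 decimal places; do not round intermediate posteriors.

After 'flag': normaliser = 0.7·0.6000 + 0.6·0.1500 + 0.45·0.2500; P(plant 1) ≈ 0.6747, P(plant 2) ≈ 0.1446, P(plant 3) ≈ 0.1807
After 'pass': normaliser = 0.3·0.6747 + 0.4·0.1446 + 0.55·0.1807; P(plant 1) ≈ 0.5628, P(plant 2) ≈ 0.1608, P(plant 3) ≈ 0.2764
After 'pass': normaliser = 0.3·0.5628 + 0.4·0.1608 + 0.55·0.2764; P(plant 1) ≈ 0.4384, P(plant 2) ≈ 0.1670, P(plant 3) ≈ 0.3947
After 'pass': normaliser = 0.3·0.4384 + 0.4·0.1670 + 0.55·0.3947; P(plant 1) ≈ 0.3166, P(plant 2) ≈ 0.1608, P(plant 3) ≈ 0.5226
After 'pass': normaliser = 0.3·0.3166 + 0.4·0.1608 + 0.55·0.5226; P(plant 1) ≈ 0.2126, P(plant 2) ≈ 0.1440, P(plant 3) ≈ 0.6434

0.213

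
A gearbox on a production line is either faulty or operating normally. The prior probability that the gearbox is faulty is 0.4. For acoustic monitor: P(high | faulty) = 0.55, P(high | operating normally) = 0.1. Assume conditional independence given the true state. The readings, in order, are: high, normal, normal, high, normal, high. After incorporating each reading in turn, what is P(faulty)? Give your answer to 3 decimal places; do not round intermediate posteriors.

Each posterior becomes the prior for the next update.
After 'high': P(faulty) = 0.55·0.4000 / (0.55·0.4000 + 0.1·0.6000) ≈ 0.7857
After 'normal': P(faulty) = 0.45·0.7857 / (0.45·0.7857 + 0.9·0.2143) ≈ 0.6471
After 'normal': P(faulty) = 0.45·0.6471 / (0.45·0.6471 + 0.9·0.3529) ≈ 0.4783
After 'high': P(faulty) = 0.55·0.4783 / (0.55·0.4783 + 0.1·0.5217) ≈ 0.8345
After 'normal': P(faulty) = 0.45·0.8345 / (0.45·0.8345 + 0.9·0.1655) ≈ 0.7160
After 'high': P(faulty) = 0.55·0.7160 / (0.55·0.7160 + 0.1·0.2840) ≈ 0.9327

0.933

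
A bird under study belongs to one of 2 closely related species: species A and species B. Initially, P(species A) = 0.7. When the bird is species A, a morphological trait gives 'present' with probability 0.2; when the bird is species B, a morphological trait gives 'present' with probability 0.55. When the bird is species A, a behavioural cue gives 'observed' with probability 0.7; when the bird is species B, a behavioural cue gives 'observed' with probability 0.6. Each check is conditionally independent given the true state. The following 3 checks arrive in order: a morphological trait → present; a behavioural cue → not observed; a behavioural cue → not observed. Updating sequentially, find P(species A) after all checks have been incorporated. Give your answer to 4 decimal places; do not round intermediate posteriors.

0.3231

After a morphological trait='present': P(species A) = 0.2·0.7000 / (0.2·0.7000 + 0.55·0.3000) ≈ 0.4590
After a behavioural cue='not observed': P(species A) = 0.3·0.4590 / (0.3·0.4590 + 0.4·0.5410) ≈ 0.3889
After a behavioural cue='not observed': P(species A) = 0.3·0.3889 / (0.3·0.3889 + 0.4·0.6111) ≈ 0.3231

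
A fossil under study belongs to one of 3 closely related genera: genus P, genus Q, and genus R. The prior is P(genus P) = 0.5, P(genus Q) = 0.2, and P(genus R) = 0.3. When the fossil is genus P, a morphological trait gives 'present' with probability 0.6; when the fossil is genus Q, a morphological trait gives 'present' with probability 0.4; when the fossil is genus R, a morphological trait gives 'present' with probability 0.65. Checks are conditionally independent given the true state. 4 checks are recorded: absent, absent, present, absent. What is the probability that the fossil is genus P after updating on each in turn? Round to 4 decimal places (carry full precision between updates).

After 'absent': normaliser = 0.4·0.5000 + 0.6·0.2000 + 0.35·0.3000; P(genus P) ≈ 0.4706, P(genus Q) ≈ 0.2824, P(genus R) ≈ 0.2471
After 'absent': normaliser = 0.4·0.4706 + 0.6·0.2824 + 0.35·0.2471; P(genus P) ≈ 0.4238, P(genus Q) ≈ 0.3815, P(genus R) ≈ 0.1947
After 'present': normaliser = 0.6·0.4238 + 0.4·0.3815 + 0.65·0.1947; P(genus P) ≈ 0.4767, P(genus Q) ≈ 0.2860, P(genus R) ≈ 0.2372
After 'absent': normaliser = 0.4·0.4767 + 0.6·0.2860 + 0.35·0.2372; P(genus P) ≈ 0.4282, P(genus Q) ≈ 0.3854, P(genus R) ≈ 0.1865

0.4282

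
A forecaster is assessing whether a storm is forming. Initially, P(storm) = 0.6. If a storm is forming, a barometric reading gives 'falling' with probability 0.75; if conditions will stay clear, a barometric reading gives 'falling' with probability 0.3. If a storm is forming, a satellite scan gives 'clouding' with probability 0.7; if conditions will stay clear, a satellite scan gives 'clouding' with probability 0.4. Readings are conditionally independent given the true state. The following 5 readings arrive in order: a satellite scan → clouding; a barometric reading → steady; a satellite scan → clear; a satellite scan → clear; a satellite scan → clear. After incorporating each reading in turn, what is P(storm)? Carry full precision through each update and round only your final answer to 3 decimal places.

After a satellite scan='clouding': P(storm) = 0.7·0.6000 / (0.7·0.6000 + 0.4·0.4000) ≈ 0.7241
After a barometric reading='steady': P(storm) = 0.25·0.7241 / (0.25·0.7241 + 0.7·0.2759) ≈ 0.4839
After a satellite scan='clear': P(storm) = 0.3·0.4839 / (0.3·0.4839 + 0.6·0.5161) ≈ 0.3191
After a satellite scan='clear': P(storm) = 0.3·0.3191 / (0.3·0.3191 + 0.6·0.6809) ≈ 0.1899
After a satellite scan='clear': P(storm) = 0.3·0.1899 / (0.3·0.1899 + 0.6·0.8101) ≈ 0.1049

0.105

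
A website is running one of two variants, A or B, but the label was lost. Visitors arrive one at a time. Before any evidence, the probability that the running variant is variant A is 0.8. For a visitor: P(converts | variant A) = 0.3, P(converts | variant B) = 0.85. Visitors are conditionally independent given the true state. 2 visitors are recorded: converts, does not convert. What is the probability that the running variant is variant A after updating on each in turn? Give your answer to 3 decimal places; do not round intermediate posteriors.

0.868

After 'converts': P(A) = 0.3·0.8000 / (0.3·0.8000 + 0.85·0.2000) ≈ 0.5854
After 'does not convert': P(A) = 0.7·0.5854 / (0.7·0.5854 + 0.15·0.4146) ≈ 0.8682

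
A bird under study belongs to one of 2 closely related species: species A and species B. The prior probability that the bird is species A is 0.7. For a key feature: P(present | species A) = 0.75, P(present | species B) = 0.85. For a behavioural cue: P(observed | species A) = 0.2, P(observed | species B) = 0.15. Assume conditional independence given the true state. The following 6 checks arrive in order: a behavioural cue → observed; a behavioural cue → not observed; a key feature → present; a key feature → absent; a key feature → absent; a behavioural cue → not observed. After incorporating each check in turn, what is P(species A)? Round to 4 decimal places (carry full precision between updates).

Each posterior becomes the prior for the next update.
After a behavioural cue='observed': P(species A) = 0.2·0.7000 / (0.2·0.7000 + 0.15·0.3000) ≈ 0.7568
After a behavioural cue='not observed': P(species A) = 0.8·0.7568 / (0.8·0.7568 + 0.85·0.2432) ≈ 0.7454
After a key feature='present': P(species A) = 0.75·0.7454 / (0.75·0.7454 + 0.85·0.2546) ≈ 0.7210
After a key feature='absent': P(species A) = 0.25·0.7210 / (0.25·0.7210 + 0.15·0.2790) ≈ 0.8115
After a key feature='absent': P(species A) = 0.25·0.8115 / (0.25·0.8115 + 0.15·0.1885) ≈ 0.8777
After a behavioural cue='not observed': P(species A) = 0.8·0.8777 / (0.8·0.8777 + 0.85·0.1223) ≈ 0.8710

0.8710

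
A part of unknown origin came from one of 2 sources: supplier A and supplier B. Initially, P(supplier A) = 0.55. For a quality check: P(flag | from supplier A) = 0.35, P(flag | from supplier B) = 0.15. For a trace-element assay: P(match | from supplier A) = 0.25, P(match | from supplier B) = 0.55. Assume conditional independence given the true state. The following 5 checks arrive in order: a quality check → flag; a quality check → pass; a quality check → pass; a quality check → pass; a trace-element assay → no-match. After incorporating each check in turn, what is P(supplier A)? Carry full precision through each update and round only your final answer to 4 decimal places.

After a quality check='flag': P(supplier A) = 0.35·0.5500 / (0.35·0.5500 + 0.15·0.4500) ≈ 0.7404
After a quality check='pass': P(supplier A) = 0.65·0.7404 / (0.65·0.7404 + 0.85·0.2596) ≈ 0.6856
After a quality check='pass': P(supplier A) = 0.65·0.6856 / (0.65·0.6856 + 0.85·0.3144) ≈ 0.6251
After a quality check='pass': P(supplier A) = 0.65·0.6251 / (0.65·0.6251 + 0.85·0.3749) ≈ 0.5605
After a trace-element assay='no-match': P(supplier A) = 0.75·0.5605 / (0.75·0.5605 + 0.45·0.4395) ≈ 0.6801

0.6801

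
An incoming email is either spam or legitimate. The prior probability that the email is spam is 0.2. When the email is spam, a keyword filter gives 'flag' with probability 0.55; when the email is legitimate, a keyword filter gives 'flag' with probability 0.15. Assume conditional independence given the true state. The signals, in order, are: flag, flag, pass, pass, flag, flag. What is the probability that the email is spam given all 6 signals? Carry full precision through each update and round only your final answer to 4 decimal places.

0.9268

Each posterior becomes the prior for the next update.
After 'flag': P(spam) = 0.55·0.2000 / (0.55·0.2000 + 0.15·0.8000) ≈ 0.4783
After 'flag': P(spam) = 0.55·0.4783 / (0.55·0.4783 + 0.15·0.5217) ≈ 0.7707
After 'pass': P(spam) = 0.45·0.7707 / (0.45·0.7707 + 0.85·0.2293) ≈ 0.6402
After 'pass': P(spam) = 0.45·0.6402 / (0.45·0.6402 + 0.85·0.3598) ≈ 0.4851
After 'flag': P(spam) = 0.55·0.4851 / (0.55·0.4851 + 0.15·0.5149) ≈ 0.7755
After 'flag': P(spam) = 0.55·0.7755 / (0.55·0.7755 + 0.15·0.2245) ≈ 0.9268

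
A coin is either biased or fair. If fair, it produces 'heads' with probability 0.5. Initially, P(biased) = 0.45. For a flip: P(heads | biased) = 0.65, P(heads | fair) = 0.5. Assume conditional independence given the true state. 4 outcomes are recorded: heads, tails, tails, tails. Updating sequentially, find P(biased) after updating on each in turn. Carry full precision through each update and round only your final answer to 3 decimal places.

0.267

After 'heads': P(biased) = 0.65·0.4500 / (0.65·0.4500 + 0.5·0.5500) ≈ 0.5154
After 'tails': P(biased) = 0.35·0.5154 / (0.35·0.5154 + 0.5·0.4846) ≈ 0.4268
After 'tails': P(biased) = 0.35·0.4268 / (0.35·0.4268 + 0.5·0.5732) ≈ 0.3426
After 'tails': P(biased) = 0.35·0.3426 / (0.35·0.3426 + 0.5·0.6574) ≈ 0.2673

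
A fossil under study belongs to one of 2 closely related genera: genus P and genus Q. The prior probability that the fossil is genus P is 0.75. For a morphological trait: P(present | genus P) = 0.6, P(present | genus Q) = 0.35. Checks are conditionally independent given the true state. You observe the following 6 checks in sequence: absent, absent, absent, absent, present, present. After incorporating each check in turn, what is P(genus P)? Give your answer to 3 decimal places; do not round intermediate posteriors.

0.558

After 'absent': P(genus P) = 0.4·0.7500 / (0.4·0.7500 + 0.65·0.2500) ≈ 0.6486
After 'absent': P(genus P) = 0.4·0.6486 / (0.4·0.6486 + 0.65·0.3514) ≈ 0.5319
After 'absent': P(genus P) = 0.4·0.5319 / (0.4·0.5319 + 0.65·0.4681) ≈ 0.4115
After 'absent': P(genus P) = 0.4·0.4115 / (0.4·0.4115 + 0.65·0.5885) ≈ 0.3008
After 'present': P(genus P) = 0.6·0.3008 / (0.6·0.3008 + 0.35·0.6992) ≈ 0.4245
After 'present': P(genus P) = 0.6·0.4245 / (0.6·0.4245 + 0.35·0.5755) ≈ 0.5584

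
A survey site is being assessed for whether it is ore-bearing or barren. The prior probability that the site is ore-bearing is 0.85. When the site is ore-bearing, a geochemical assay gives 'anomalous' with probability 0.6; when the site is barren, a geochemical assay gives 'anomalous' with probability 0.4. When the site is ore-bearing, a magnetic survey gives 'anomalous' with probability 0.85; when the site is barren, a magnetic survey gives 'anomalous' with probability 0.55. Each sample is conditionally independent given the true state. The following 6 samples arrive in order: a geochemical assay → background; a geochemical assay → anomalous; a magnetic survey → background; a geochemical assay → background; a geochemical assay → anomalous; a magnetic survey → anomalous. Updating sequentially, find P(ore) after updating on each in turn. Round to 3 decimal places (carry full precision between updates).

0.745

After a geochemical assay='background': P(ore) = 0.4·0.8500 / (0.4·0.8500 + 0.6·0.1500) ≈ 0.7907
After a geochemical assay='anomalous': P(ore) = 0.6·0.7907 / (0.6·0.7907 + 0.4·0.2093) ≈ 0.8500
After a magnetic survey='background': P(ore) = 0.15·0.8500 / (0.15·0.8500 + 0.45·0.1500) ≈ 0.6538
After a geochemical assay='background': P(ore) = 0.4·0.6538 / (0.4·0.6538 + 0.6·0.3462) ≈ 0.5574
After a geochemical assay='anomalous': P(ore) = 0.6·0.5574 / (0.6·0.5574 + 0.4·0.4426) ≈ 0.6538
After a magnetic survey='anomalous': P(ore) = 0.85·0.6538 / (0.85·0.6538 + 0.55·0.3462) ≈ 0.7448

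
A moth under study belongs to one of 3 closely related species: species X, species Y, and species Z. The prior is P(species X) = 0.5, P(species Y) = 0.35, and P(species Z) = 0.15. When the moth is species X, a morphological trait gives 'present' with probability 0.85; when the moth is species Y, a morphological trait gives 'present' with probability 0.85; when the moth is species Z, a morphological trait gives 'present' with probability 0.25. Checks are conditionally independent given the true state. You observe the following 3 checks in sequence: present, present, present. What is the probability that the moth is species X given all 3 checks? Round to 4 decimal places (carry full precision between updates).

0.5856

Each posterior becomes the prior for the next update.
After 'present': normaliser = 0.85·0.5000 + 0.85·0.3500 + 0.25·0.1500; P(species X) ≈ 0.5592, P(species Y) ≈ 0.3914, P(species Z) ≈ 0.0493
After 'present': normaliser = 0.85·0.5592 + 0.85·0.3914 + 0.25·0.0493; P(species X) ≈ 0.5794, P(species Y) ≈ 0.4056, P(species Z) ≈ 0.0150
After 'present': normaliser = 0.85·0.5794 + 0.85·0.4056 + 0.25·0.0150; P(species X) ≈ 0.5856, P(species Y) ≈ 0.4099, P(species Z) ≈ 0.0045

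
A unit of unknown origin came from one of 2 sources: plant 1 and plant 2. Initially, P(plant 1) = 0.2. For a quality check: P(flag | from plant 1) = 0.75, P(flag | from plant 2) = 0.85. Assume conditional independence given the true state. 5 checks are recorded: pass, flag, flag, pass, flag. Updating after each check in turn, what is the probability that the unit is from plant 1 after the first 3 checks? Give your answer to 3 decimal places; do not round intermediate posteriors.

0.245

After 'pass': P(plant 1) = 0.25·0.2000 / (0.25·0.2000 + 0.15·0.8000) ≈ 0.2941
After 'flag': P(plant 1) = 0.75·0.2941 / (0.75·0.2941 + 0.85·0.7059) ≈ 0.2688
After 'flag': P(plant 1) = 0.75·0.2688 / (0.75·0.2688 + 0.85·0.7312) ≈ 0.2449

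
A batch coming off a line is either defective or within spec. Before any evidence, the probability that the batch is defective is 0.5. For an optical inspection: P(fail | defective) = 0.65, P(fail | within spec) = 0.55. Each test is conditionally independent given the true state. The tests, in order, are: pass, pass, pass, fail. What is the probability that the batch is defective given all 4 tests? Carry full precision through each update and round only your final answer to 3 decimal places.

After 'pass': P(defective) = 0.35·0.5000 / (0.35·0.5000 + 0.45·0.5000) ≈ 0.4375
After 'pass': P(defective) = 0.35·0.4375 / (0.35·0.4375 + 0.45·0.5625) ≈ 0.3769
After 'pass': P(defective) = 0.35·0.3769 / (0.35·0.3769 + 0.45·0.6231) ≈ 0.3200
After 'fail': P(defective) = 0.65·0.3200 / (0.65·0.3200 + 0.55·0.6800) ≈ 0.3573

0.357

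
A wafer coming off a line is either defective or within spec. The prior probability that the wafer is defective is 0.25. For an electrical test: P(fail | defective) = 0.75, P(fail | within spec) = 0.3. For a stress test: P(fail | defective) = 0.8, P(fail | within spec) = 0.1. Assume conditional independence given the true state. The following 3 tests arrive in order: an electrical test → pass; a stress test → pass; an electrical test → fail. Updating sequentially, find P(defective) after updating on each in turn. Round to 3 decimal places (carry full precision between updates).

0.062

After an electrical test='pass': P(defective) = 0.25·0.2500 / (0.25·0.2500 + 0.7·0.7500) ≈ 0.1064
After a stress test='pass': P(defective) = 0.2·0.1064 / (0.2·0.1064 + 0.9·0.8936) ≈ 0.0258
After an electrical test='fail': P(defective) = 0.75·0.0258 / (0.75·0.0258 + 0.3·0.9742) ≈ 0.0620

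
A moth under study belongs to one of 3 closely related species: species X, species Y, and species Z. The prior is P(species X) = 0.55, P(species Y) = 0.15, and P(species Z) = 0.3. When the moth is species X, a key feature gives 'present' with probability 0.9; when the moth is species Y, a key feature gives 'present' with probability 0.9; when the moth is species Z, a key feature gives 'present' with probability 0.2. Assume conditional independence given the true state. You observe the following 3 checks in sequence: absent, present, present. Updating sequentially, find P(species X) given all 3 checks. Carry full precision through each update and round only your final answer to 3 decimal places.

0.672

After 'absent': normaliser = 0.1·0.5500 + 0.1·0.1500 + 0.8·0.3000; P(species X) ≈ 0.1774, P(species Y) ≈ 0.0484, P(species Z) ≈ 0.7742
After 'present': normaliser = 0.9·0.1774 + 0.9·0.0484 + 0.2·0.7742; P(species X) ≈ 0.4459, P(species Y) ≈ 0.1216, P(species Z) ≈ 0.4324
After 'present': normaliser = 0.9·0.4459 + 0.9·0.1216 + 0.2·0.4324; P(species X) ≈ 0.6719, P(species Y) ≈ 0.1833, P(species Z) ≈ 0.1448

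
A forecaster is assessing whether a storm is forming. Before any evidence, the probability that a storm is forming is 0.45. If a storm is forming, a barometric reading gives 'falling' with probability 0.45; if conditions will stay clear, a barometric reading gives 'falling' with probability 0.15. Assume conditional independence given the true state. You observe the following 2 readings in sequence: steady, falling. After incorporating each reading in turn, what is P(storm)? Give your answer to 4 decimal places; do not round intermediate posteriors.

After 'steady': P(storm) = 0.55·0.4500 / (0.55·0.4500 + 0.85·0.5500) ≈ 0.3462
After 'falling': P(storm) = 0.45·0.3462 / (0.45·0.3462 + 0.15·0.6538) ≈ 0.6136

0.6136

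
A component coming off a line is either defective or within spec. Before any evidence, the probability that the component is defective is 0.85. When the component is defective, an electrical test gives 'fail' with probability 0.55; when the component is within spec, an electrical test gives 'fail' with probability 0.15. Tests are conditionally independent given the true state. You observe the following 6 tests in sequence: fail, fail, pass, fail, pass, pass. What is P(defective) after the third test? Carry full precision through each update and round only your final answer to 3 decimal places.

0.976

After 'fail': P(defective) = 0.55·0.8500 / (0.55·0.8500 + 0.15·0.1500) ≈ 0.9541
After 'fail': P(defective) = 0.55·0.9541 / (0.55·0.9541 + 0.15·0.0459) ≈ 0.9870
After 'pass': P(defective) = 0.45·0.9870 / (0.45·0.9870 + 0.85·0.0130) ≈ 0.9758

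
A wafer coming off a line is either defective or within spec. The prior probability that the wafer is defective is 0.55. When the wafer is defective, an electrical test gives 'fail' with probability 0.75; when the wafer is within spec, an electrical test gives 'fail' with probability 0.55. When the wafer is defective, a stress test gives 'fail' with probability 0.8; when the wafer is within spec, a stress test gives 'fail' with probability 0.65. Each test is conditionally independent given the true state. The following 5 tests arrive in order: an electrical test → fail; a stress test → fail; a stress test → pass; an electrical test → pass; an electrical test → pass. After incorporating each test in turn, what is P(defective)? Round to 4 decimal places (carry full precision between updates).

0.2657

Apply Bayes' rule sequentially, carrying P(defective) forward.
After an electrical test='fail': P(defective) = 0.75·0.5500 / (0.75·0.5500 + 0.55·0.4500) ≈ 0.6250
After a stress test='fail': P(defective) = 0.8·0.6250 / (0.8·0.6250 + 0.65·0.3750) ≈ 0.6723
After a stress test='pass': P(defective) = 0.2·0.6723 / (0.2·0.6723 + 0.35·0.3277) ≈ 0.5396
After an electrical test='pass': P(defective) = 0.25·0.5396 / (0.25·0.5396 + 0.45·0.4604) ≈ 0.3944
After an electrical test='pass': P(defective) = 0.25·0.3944 / (0.25·0.3944 + 0.45·0.6056) ≈ 0.2657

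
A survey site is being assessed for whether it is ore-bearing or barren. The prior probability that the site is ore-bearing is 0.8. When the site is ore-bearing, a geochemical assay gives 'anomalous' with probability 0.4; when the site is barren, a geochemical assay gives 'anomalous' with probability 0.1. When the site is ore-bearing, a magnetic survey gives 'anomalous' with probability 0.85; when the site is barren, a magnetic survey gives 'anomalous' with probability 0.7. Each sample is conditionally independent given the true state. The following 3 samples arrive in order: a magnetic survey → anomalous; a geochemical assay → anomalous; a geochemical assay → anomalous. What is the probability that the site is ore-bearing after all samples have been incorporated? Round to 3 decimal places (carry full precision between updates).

0.987

Each posterior becomes the prior for the next update.
After a magnetic survey='anomalous': P(ore) = 0.85·0.8000 / (0.85·0.8000 + 0.7·0.2000) ≈ 0.8293
After a geochemical assay='anomalous': P(ore) = 0.4·0.8293 / (0.4·0.8293 + 0.1·0.1707) ≈ 0.9510
After a geochemical assay='anomalous': P(ore) = 0.4·0.9510 / (0.4·0.9510 + 0.1·0.0490) ≈ 0.9873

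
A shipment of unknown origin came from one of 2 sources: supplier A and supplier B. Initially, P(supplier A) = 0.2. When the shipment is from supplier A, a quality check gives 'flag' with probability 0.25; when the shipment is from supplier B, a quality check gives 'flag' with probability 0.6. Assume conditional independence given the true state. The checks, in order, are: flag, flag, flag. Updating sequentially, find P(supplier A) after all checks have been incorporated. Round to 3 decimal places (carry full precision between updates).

After 'flag': P(supplier A) = 0.25·0.2000 / (0.25·0.2000 + 0.6·0.8000) ≈ 0.0943
After 'flag': P(supplier A) = 0.25·0.0943 / (0.25·0.0943 + 0.6·0.9057) ≈ 0.0416
After 'flag': P(supplier A) = 0.25·0.0416 / (0.25·0.0416 + 0.6·0.9584) ≈ 0.0178

0.018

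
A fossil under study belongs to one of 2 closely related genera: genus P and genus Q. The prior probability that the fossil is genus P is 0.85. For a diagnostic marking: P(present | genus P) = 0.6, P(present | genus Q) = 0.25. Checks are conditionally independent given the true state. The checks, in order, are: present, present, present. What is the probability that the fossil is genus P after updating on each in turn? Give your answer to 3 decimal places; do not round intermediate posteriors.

0.987

Each posterior becomes the prior for the next update.
After 'present': P(genus P) = 0.6·0.8500 / (0.6·0.8500 + 0.25·0.1500) ≈ 0.9315
After 'present': P(genus P) = 0.6·0.9315 / (0.6·0.9315 + 0.25·0.0685) ≈ 0.9703
After 'present': P(genus P) = 0.6·0.9703 / (0.6·0.9703 + 0.25·0.0297) ≈ 0.9874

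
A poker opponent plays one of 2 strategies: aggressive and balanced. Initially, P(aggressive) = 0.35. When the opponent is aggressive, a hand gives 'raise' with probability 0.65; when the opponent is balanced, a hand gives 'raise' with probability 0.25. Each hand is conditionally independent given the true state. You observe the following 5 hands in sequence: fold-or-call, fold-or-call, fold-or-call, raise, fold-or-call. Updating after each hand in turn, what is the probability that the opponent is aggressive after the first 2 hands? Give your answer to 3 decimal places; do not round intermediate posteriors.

After 'fold-or-call': P(aggressive) = 0.35·0.3500 / (0.35·0.3500 + 0.75·0.6500) ≈ 0.2008
After 'fold-or-call': P(aggressive) = 0.35·0.2008 / (0.35·0.2008 + 0.75·0.7992) ≈ 0.1050

0.105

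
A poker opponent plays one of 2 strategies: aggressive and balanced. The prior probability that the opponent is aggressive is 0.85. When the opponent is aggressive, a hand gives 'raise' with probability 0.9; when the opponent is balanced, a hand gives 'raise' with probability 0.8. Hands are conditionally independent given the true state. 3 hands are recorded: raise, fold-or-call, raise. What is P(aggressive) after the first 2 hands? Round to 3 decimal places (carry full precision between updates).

Each posterior becomes the prior for the next update.
After 'raise': P(aggressive) = 0.9·0.8500 / (0.9·0.8500 + 0.8·0.1500) ≈ 0.8644
After 'fold-or-call': P(aggressive) = 0.1·0.8644 / (0.1·0.8644 + 0.2·0.1356) ≈ 0.7612

0.761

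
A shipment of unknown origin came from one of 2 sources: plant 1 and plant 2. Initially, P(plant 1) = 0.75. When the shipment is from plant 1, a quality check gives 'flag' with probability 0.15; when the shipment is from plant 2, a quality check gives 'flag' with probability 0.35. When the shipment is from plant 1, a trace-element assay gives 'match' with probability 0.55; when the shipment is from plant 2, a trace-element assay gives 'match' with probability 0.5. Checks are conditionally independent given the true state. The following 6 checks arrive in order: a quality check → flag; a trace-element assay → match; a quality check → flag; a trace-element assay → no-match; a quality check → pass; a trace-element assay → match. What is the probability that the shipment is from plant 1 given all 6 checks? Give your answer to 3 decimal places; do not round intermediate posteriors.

After a quality check='flag': P(plant 1) = 0.15·0.7500 / (0.15·0.7500 + 0.35·0.2500) ≈ 0.5625
After a trace-element assay='match': P(plant 1) = 0.55·0.5625 / (0.55·0.5625 + 0.5·0.4375) ≈ 0.5858
After a quality check='flag': P(plant 1) = 0.15·0.5858 / (0.15·0.5858 + 0.35·0.4142) ≈ 0.3774
After a trace-element assay='no-match': P(plant 1) = 0.45·0.3774 / (0.45·0.3774 + 0.5·0.6226) ≈ 0.3530
After a quality check='pass': P(plant 1) = 0.85·0.3530 / (0.85·0.3530 + 0.65·0.6470) ≈ 0.4164
After a trace-element assay='match': P(plant 1) = 0.55·0.4164 / (0.55·0.4164 + 0.5·0.5836) ≈ 0.4397

0.440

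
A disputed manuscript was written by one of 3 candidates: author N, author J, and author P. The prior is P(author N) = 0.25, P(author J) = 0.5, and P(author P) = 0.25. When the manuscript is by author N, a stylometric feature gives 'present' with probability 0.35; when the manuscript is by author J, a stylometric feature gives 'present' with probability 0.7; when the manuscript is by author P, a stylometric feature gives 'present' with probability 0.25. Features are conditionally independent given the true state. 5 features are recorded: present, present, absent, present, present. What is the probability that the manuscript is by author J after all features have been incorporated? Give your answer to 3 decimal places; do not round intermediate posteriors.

After 'present': normaliser = 0.35·0.2500 + 0.7·0.5000 + 0.25·0.2500; P(author N) ≈ 0.1750, P(author J) ≈ 0.7000, P(author P) ≈ 0.1250
After 'present': normaliser = 0.35·0.1750 + 0.7·0.7000 + 0.25·0.1250; P(author N) ≈ 0.1052, P(author J) ≈ 0.8412, P(author P) ≈ 0.0536
After 'absent': normaliser = 0.65·0.1052 + 0.3·0.8412 + 0.75·0.0536; P(author N) ≈ 0.1894, P(author J) ≈ 0.6992, P(author P) ≈ 0.1115
After 'present': normaliser = 0.35·0.1894 + 0.7·0.6992 + 0.25·0.1115; P(author N) ≈ 0.1136, P(author J) ≈ 0.8387, P(author P) ≈ 0.0478
After 'present': normaliser = 0.35·0.1136 + 0.7·0.8387 + 0.25·0.0478; P(author N) ≈ 0.0622, P(author J) ≈ 0.9191, P(author P) ≈ 0.0187

0.919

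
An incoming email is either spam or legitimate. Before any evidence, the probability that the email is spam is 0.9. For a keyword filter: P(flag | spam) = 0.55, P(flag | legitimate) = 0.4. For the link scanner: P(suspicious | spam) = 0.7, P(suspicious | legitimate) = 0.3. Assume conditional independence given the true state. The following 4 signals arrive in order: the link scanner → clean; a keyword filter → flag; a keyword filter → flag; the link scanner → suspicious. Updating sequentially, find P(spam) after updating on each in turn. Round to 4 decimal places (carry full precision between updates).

0.9445

Apply Bayes' rule sequentially, carrying P(spam) forward.
After the link scanner='clean': P(spam) = 0.3·0.9000 / (0.3·0.9000 + 0.7·0.1000) ≈ 0.7941
After a keyword filter='flag': P(spam) = 0.55·0.7941 / (0.55·0.7941 + 0.4·0.2059) ≈ 0.8414
After a keyword filter='flag': P(spam) = 0.55·0.8414 / (0.55·0.8414 + 0.4·0.1586) ≈ 0.8794
After the link scanner='suspicious': P(spam) = 0.7·0.8794 / (0.7·0.8794 + 0.3·0.1206) ≈ 0.9445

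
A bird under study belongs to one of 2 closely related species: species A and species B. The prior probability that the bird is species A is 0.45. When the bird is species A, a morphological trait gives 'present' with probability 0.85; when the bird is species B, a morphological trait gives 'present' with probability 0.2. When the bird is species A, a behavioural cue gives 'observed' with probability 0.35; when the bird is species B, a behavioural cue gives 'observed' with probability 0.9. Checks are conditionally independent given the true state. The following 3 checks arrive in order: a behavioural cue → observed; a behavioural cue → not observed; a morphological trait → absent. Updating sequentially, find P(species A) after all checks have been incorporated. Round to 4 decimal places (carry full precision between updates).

0.2794

Apply Bayes' rule sequentially, carrying P(species A) forward.
After a behavioural cue='observed': P(species A) = 0.35·0.4500 / (0.35·0.4500 + 0.9·0.5500) ≈ 0.2414
After a behavioural cue='not observed': P(species A) = 0.65·0.2414 / (0.65·0.2414 + 0.1·0.7586) ≈ 0.6741
After a morphological trait='absent': P(species A) = 0.15·0.6741 / (0.15·0.6741 + 0.8·0.3259) ≈ 0.2794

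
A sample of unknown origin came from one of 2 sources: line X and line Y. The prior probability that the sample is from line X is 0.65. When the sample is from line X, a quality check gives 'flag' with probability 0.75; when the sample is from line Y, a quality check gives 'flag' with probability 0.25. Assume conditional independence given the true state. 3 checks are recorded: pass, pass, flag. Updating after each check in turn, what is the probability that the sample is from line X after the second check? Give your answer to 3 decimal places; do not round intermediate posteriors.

0.171

After 'pass': P(line X) = 0.25·0.6500 / (0.25·0.6500 + 0.75·0.3500) ≈ 0.3824
After 'pass': P(line X) = 0.25·0.3824 / (0.25·0.3824 + 0.75·0.6176) ≈ 0.1711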